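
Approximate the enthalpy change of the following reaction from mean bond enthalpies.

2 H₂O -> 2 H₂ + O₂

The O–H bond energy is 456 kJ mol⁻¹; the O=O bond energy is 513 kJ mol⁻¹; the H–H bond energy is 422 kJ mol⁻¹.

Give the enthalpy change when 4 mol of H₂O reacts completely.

Bonds broken (reactants):
  O–H: 4 × 456 = 1824
  Σ(broken) = 1824 kJ
Bonds formed (products):
  H–H: 2 × 422 = 844
  O=O: 1 × 513 = 513
  Σ(formed) = 1357 kJ
ΔH = Σ(broken) − Σ(formed) = 1824 − 1357 = +467 kJ
For 2× the reaction as written: 2 × (+467) = +934 kJ

ΔH = +934 kJ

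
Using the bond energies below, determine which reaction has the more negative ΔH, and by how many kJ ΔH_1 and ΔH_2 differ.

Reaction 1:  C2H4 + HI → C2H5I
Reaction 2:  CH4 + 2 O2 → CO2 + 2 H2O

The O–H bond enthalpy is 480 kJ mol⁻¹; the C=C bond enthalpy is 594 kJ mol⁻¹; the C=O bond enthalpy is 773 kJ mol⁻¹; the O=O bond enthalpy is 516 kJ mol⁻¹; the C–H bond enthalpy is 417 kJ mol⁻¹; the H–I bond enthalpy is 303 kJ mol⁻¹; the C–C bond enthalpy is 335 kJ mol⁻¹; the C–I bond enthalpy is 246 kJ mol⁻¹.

Reaction 1:
  Bonds broken (reactants):
    C–H: 4 × 417 = 1668
    C=C: 1 × 594 = 594
    H–I: 1 × 303 = 303
    Σ(broken) = 2565 kJ
  Bonds formed (products):
    C–C: 1 × 335 = 335
    C–H: 5 × 417 = 2085
    C–I: 1 × 246 = 246
    Σ(formed) = 2666 kJ
  ΔH_1 = 2565 − 2666 = −101 kJ
Reaction 2:
  Bonds broken (reactants):
    C–H: 4 × 417 = 1668
    O=O: 2 × 516 = 1032
    Σ(broken) = 2700 kJ
  Bonds formed (products):
    C=O: 2 × 773 = 1546
    O–H: 4 × 480 = 1920
    Σ(formed) = 3466 kJ
  ΔH_2 = 2700 − 3466 = −766 kJ
ΔH_1 − ΔH_2 = +665 kJ, so reaction 2 has the more negative ΔH; |ΔH_1 − ΔH_2| = 665 kJ.

Reaction 2, by 665 kJ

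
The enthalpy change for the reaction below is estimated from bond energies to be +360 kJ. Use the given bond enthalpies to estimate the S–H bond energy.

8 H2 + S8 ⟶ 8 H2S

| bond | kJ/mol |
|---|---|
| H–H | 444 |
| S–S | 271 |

Let D be the S–H bond energy.
Σ(broken) = 8×444 + 8×271 = 5720
Σ(formed) = 16×D = 16D
ΔH = Σ(broken) − Σ(formed) = (5720) − (16D) = +5720 − 16D
Setting this equal to +360 kJ gives 16D = 5360, so D = 335 kJ/mol.

D(S–H) ≈ 335 kJ/mol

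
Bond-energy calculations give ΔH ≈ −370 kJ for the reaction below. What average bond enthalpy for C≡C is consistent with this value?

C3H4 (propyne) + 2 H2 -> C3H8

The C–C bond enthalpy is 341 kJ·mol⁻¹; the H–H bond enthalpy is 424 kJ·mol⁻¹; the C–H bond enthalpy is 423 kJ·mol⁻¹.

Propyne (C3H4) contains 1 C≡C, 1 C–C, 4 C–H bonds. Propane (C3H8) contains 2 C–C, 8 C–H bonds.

D(C≡C) ≈ 815 kJ/mol

Let D be the C≡C bond energy.
Σ(broken) = 1×D + 1×341 + 4×423 + 2×424 = 2881 + D
Σ(formed) = 2×341 + 8×423 = 4066
ΔH = Σ(broken) − Σ(formed) = (2881 + D) − (4066) = −1185 + D
Setting this equal to −370 kJ gives D = 815 kJ/mol.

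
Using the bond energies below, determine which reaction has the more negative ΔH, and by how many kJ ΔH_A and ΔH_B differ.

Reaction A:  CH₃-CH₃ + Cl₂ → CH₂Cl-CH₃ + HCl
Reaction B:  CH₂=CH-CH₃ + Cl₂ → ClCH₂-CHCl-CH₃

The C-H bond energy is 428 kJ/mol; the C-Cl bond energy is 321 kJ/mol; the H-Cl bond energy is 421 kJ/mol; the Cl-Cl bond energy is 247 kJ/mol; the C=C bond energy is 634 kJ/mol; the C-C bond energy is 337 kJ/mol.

Reaction A:
  Bonds broken (reactants):
    C-C: 1 × 337 = 337
    C-H: 6 × 428 = 2568
    Cl-Cl: 1 × 247 = 247
    Σ(broken) = 3152 kJ
  Bonds formed (products):
    C-C: 1 × 337 = 337
    C-Cl: 1 × 321 = 321
    C-H: 5 × 428 = 2140
    H-Cl: 1 × 421 = 421
    Σ(formed) = 3219 kJ
  ΔH_A = 3152 − 3219 = −67 kJ
Reaction B:
  Bonds broken (reactants):
    C-C: 1 × 337 = 337
    C-H: 6 × 428 = 2568
    C=C: 1 × 634 = 634
    Cl-Cl: 1 × 247 = 247
    Σ(broken) = 3786 kJ
  Bonds formed (products):
    C-C: 2 × 337 = 674
    C-Cl: 2 × 321 = 642
    C-H: 6 × 428 = 2568
    Σ(formed) = 3884 kJ
  ΔH_B = 3786 − 3884 = −98 kJ
ΔH_A − ΔH_B = +31 kJ, so reaction B has the more negative ΔH; |ΔH_A − ΔH_B| = 31 kJ.

Reaction B, by 31 kJ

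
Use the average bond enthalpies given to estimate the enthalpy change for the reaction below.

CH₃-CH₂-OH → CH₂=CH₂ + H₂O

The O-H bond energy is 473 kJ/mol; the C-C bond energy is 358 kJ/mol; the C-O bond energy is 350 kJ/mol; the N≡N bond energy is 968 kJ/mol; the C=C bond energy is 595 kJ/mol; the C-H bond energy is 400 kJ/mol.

ΔH ≈ +40 kJ

Bonds broken (reactants):
  C-C: 1 × 358 = 358
  C-H: 5 × 400 = 2000
  C-O: 1 × 350 = 350
  O-H: 1 × 473 = 473
  Σ(broken) = 3181 kJ
Bonds formed (products):
  C-H: 4 × 400 = 1600
  C=C: 1 × 595 = 595
  O-H: 2 × 473 = 946
  Σ(formed) = 3141 kJ
ΔH = Σ(broken) − Σ(formed) = 3181 − 3141 = +40 kJ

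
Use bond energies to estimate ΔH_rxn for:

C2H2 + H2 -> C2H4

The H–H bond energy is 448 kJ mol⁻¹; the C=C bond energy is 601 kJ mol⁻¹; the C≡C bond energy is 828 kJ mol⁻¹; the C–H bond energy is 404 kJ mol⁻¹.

ΔH ≈ −133 kJ

Bonds broken (reactants):
  C≡C: 1 × 828 = 828
  C–H: 2 × 404 = 808
  H–H: 1 × 448 = 448
  Σ(broken) = 2084 kJ
Bonds formed (products):
  C–H: 4 × 404 = 1616
  C=C: 1 × 601 = 601
  Σ(formed) = 2217 kJ
ΔH = Σ(broken) − Σ(formed) = 2084 − 2217 = −133 kJ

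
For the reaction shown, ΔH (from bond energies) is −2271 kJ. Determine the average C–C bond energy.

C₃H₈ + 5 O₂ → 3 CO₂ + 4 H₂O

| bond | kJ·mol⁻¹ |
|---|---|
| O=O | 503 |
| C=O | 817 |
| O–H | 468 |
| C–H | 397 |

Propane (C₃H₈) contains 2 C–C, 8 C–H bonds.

D(C–C) ≈ 342 kJ/mol

Let D be the C–C bond energy.
Σ(broken) = 2×D + 8×397 + 5×503 = 5691 + 2D
Σ(formed) = 6×817 + 8×468 = 8646
ΔH = Σ(broken) − Σ(formed) = (5691 + 2D) − (8646) = −2955 + 2D
Setting this equal to −2271 kJ gives 2D = 684, so D = 342 kJ/mol.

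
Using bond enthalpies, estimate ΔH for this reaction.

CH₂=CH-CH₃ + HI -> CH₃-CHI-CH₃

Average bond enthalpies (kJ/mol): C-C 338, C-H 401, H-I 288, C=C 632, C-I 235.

Bonds broken (reactants):
  C-C: 1 × 338 = 338
  C-H: 6 × 401 = 2406
  C=C: 1 × 632 = 632
  H-I: 1 × 288 = 288
  Σ(broken) = 3664 kJ
Bonds formed (products):
  C-C: 2 × 338 = 676
  C-H: 7 × 401 = 2807
  C-I: 1 × 235 = 235
  Σ(formed) = 3718 kJ
ΔH = Σ(broken) − Σ(formed) = 3664 − 3718 = −54 kJ

ΔH ≈ −54 kJ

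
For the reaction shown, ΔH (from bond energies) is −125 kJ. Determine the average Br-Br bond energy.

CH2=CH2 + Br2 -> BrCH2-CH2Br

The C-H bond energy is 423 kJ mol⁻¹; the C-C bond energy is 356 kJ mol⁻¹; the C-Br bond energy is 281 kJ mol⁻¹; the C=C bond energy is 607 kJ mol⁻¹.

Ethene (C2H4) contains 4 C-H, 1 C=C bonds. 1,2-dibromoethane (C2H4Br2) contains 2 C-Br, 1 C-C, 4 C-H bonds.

D(Br-Br) ≈ 186 kJ/mol

Let D be the Br-Br bond energy.
Σ(broken) = 1×D + 4×423 + 1×607 = 2299 + D
Σ(formed) = 2×281 + 1×356 + 4×423 = 2610
ΔH = Σ(broken) − Σ(formed) = (2299 + D) − (2610) = −311 + D
Setting this equal to −125 kJ gives D = 186 kJ/mol.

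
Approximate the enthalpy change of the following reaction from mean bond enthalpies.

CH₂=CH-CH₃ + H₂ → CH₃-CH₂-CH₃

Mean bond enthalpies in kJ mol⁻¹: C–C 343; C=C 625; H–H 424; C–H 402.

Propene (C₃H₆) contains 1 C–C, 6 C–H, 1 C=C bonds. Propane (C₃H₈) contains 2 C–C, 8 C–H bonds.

Bonds broken (reactants):
  C–C: 1 × 343 = 343
  C–H: 6 × 402 = 2412
  C=C: 1 × 625 = 625
  H–H: 1 × 424 = 424
  Σ(broken) = 3804 kJ
Bonds formed (products):
  C–C: 2 × 343 = 686
  C–H: 8 × 402 = 3216
  Σ(formed) = 3902 kJ
ΔH = Σ(broken) − Σ(formed) = 3804 − 3902 = −98 kJ

ΔH ≈ −98 kJ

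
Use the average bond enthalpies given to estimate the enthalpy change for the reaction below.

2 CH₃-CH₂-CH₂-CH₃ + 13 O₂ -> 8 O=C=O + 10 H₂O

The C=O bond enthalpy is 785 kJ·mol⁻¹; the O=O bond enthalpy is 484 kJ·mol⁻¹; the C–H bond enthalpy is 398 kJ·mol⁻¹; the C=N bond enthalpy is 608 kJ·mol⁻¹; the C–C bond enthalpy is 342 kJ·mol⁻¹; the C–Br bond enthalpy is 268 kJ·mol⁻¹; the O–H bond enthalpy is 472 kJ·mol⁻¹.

ΔH ≈ −5696 kJ

Bonds broken (reactants):
  C–C: 6 × 342 = 2052
  C–H: 20 × 398 = 7960
  O=O: 13 × 484 = 6292
  Σ(broken) = 16304 kJ
Bonds formed (products):
  C=O: 16 × 785 = 12560
  O–H: 20 × 472 = 9440
  Σ(formed) = 22000 kJ
ΔH = Σ(broken) − Σ(formed) = 16304 − 22000 = −5696 kJ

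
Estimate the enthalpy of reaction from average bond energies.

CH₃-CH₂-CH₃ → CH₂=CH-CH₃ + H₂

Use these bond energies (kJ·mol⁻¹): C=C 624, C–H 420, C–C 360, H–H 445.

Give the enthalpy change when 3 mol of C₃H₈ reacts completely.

Bonds broken (reactants):
  C–C: 2 × 360 = 720
  C–H: 8 × 420 = 3360
  Σ(broken) = 4080 kJ
Bonds formed (products):
  C–C: 1 × 360 = 360
  C–H: 6 × 420 = 2520
  C=C: 1 × 624 = 624
  H–H: 1 × 445 = 445
  Σ(formed) = 3949 kJ
ΔH = Σ(broken) − Σ(formed) = 4080 − 3949 = +131 kJ
For 3× the reaction as written: 3 × (+131) = +393 kJ

ΔH = +393 kJ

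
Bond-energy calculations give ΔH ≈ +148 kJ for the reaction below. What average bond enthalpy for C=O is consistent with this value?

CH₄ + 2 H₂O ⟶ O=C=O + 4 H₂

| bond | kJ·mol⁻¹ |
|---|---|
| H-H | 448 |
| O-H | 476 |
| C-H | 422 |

Let D be the C=O bond energy.
Σ(broken) = 4×422 + 4×476 = 3592
Σ(formed) = 2×D + 4×448 = 1792 + 2D
ΔH = Σ(broken) − Σ(formed) = (3592) − (1792 + 2D) = +1800 − 2D
Setting this equal to +148 kJ gives 2D = 1652, so D = 826 kJ/mol.

D(C=O) ≈ 826 kJ/mol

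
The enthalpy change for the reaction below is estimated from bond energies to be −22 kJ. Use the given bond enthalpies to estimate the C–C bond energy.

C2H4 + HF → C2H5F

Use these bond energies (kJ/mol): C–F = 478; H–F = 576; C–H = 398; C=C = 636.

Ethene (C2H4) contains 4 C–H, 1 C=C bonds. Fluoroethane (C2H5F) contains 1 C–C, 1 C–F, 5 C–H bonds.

D(C–C) ≈ 358 kJ/mol

Let D be the C–C bond energy.
Σ(broken) = 4×398 + 1×636 + 1×576 = 2804
Σ(formed) = 1×D + 1×478 + 5×398 = 2468 + D
ΔH = Σ(broken) − Σ(formed) = (2804) − (2468 + D) = +336 − D
Setting this equal to −22 kJ gives D = 358 kJ/mol.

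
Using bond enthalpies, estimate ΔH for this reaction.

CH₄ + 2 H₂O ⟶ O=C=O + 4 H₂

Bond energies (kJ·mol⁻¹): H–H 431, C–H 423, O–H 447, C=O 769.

Bonds broken (reactants):
  C–H: 4 × 423 = 1692
  O–H: 4 × 447 = 1788
  Σ(broken) = 3480 kJ
Bonds formed (products):
  C=O: 2 × 769 = 1538
  H–H: 4 × 431 = 1724
  Σ(formed) = 3262 kJ
ΔH = Σ(broken) − Σ(formed) = 3480 − 3262 = +218 kJ

ΔH ≈ +218 kJ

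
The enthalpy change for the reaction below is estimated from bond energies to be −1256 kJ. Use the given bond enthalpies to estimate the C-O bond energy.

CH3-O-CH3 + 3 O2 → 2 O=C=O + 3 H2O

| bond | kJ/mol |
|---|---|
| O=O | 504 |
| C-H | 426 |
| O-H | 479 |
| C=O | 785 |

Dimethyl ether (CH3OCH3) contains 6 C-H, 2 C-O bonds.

D(C-O) ≈ 345 kJ/mol

Let D be the C-O bond energy.
Σ(broken) = 6×426 + 2×D + 3×504 = 4068 + 2D
Σ(formed) = 4×785 + 6×479 = 6014
ΔH = Σ(broken) − Σ(formed) = (4068 + 2D) − (6014) = −1946 + 2D
Setting this equal to −1256 kJ gives 2D = 690, so D = 345 kJ/mol.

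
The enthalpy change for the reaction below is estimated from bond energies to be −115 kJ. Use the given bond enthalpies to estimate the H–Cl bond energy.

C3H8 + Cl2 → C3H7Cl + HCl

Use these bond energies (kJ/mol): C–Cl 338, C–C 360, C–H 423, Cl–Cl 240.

Let D be the H–Cl bond energy.
Σ(broken) = 2×360 + 8×423 + 1×240 = 4344
Σ(formed) = 2×360 + 1×338 + 7×423 + 1×D = 4019 + D
ΔH = Σ(broken) − Σ(formed) = (4344) − (4019 + D) = +325 − D
Setting this equal to −115 kJ gives D = 440 kJ/mol.

D(H–Cl) ≈ 440 kJ/mol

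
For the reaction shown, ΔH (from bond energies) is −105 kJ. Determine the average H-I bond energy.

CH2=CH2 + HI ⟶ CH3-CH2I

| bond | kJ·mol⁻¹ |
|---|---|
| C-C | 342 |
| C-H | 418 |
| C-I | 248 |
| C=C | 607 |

D(H-I) ≈ 296 kJ/mol

Let D be the H-I bond energy.
Σ(broken) = 4×418 + 1×607 + 1×D = 2279 + D
Σ(formed) = 1×342 + 5×418 + 1×248 = 2680
ΔH = Σ(broken) − Σ(formed) = (2279 + D) − (2680) = −401 + D
Setting this equal to −105 kJ gives D = 296 kJ/mol.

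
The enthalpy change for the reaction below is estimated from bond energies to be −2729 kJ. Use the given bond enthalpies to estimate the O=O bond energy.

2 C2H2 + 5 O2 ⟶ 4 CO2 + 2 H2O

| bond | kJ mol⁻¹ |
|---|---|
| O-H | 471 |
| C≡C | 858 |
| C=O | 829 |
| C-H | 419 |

Let D be the O=O bond energy.
Σ(broken) = 2×858 + 4×419 + 5×D = 3392 + 5D
Σ(formed) = 8×829 + 4×471 = 8516
ΔH = Σ(broken) − Σ(formed) = (3392 + 5D) − (8516) = −5124 + 5D
Setting this equal to −2729 kJ gives 5D = 2395, so D = 479 kJ/mol.

D(O=O) ≈ 479 kJ/mol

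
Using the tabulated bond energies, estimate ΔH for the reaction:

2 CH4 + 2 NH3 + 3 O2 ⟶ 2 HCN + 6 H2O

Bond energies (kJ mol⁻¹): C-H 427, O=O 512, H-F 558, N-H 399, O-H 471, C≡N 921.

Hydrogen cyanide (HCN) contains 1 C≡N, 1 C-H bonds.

Bonds broken (reactants):
  C-H: 8 × 427 = 3416
  N-H: 6 × 399 = 2394
  O=O: 3 × 512 = 1536
  Σ(broken) = 7346 kJ
Bonds formed (products):
  C≡N: 2 × 921 = 1842
  C-H: 2 × 427 = 854
  O-H: 12 × 471 = 5652
  Σ(formed) = 8348 kJ
ΔH = Σ(broken) − Σ(formed) = 7346 − 8348 = −1002 kJ

ΔH ≈ −1002 kJ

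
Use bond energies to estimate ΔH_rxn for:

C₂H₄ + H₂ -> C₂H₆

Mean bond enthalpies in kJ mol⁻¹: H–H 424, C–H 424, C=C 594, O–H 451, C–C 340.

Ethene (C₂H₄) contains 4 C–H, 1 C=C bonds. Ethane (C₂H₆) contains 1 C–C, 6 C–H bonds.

ΔH ≈ −170 kJ

Bonds broken (reactants):
  C–H: 4 × 424 = 1696
  C=C: 1 × 594 = 594
  H–H: 1 × 424 = 424
  Σ(broken) = 2714 kJ
Bonds formed (products):
  C–C: 1 × 340 = 340
  C–H: 6 × 424 = 2544
  Σ(formed) = 2884 kJ
ΔH = Σ(broken) − Σ(formed) = 2714 − 2884 = −170 kJ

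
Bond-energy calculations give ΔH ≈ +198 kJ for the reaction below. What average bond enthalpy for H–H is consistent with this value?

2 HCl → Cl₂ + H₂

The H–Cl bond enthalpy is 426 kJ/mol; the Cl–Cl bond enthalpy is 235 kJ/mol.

Let D be the H–H bond energy.
Σ(broken) = 2×426 = 852
Σ(formed) = 1×235 + 1×D = 235 + D
ΔH = Σ(broken) − Σ(formed) = (852) − (235 + D) = +617 − D
Setting this equal to +198 kJ gives D = 419 kJ/mol.

D(H–H) ≈ 419 kJ/mol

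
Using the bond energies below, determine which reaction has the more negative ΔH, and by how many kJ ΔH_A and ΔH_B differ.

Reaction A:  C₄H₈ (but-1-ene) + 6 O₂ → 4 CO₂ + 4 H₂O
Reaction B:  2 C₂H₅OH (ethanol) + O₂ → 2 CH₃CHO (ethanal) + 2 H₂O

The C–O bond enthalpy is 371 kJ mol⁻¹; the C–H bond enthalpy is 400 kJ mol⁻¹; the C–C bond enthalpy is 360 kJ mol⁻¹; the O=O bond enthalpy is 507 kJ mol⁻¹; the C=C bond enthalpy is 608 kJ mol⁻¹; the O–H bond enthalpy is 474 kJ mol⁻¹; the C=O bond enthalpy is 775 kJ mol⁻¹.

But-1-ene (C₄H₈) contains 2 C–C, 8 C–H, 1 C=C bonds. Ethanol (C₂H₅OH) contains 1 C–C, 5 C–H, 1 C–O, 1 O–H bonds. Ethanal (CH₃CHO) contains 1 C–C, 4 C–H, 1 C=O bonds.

Reaction A, by 1973 kJ

Reaction A:
  Bonds broken (reactants):
    C–C: 2 × 360 = 720
    C–H: 8 × 400 = 3200
    C=C: 1 × 608 = 608
    O=O: 6 × 507 = 3042
    Σ(broken) = 7570 kJ
  Bonds formed (products):
    C=O: 8 × 775 = 6200
    O–H: 8 × 474 = 3792
    Σ(formed) = 9992 kJ
  ΔH_A = 7570 − 9992 = −2422 kJ
Reaction B:
  Bonds broken (reactants):
    C–C: 2 × 360 = 720
    C–H: 10 × 400 = 4000
    C–O: 2 × 371 = 742
    O–H: 2 × 474 = 948
    O=O: 1 × 507 = 507
    Σ(broken) = 6917 kJ
  Bonds formed (products):
    C–C: 2 × 360 = 720
    C–H: 8 × 400 = 3200
    C=O: 2 × 775 = 1550
    O–H: 4 × 474 = 1896
    Σ(formed) = 7366 kJ
  ΔH_B = 6917 − 7366 = −449 kJ
ΔH_A − ΔH_B = −1973 kJ, so reaction A has the more negative ΔH; |ΔH_A − ΔH_B| = 1973 kJ.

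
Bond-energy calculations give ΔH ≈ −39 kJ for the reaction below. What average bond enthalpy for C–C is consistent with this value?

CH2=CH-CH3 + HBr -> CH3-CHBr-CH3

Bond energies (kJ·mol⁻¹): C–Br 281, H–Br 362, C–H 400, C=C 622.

Let D be the C–C bond energy.
Σ(broken) = 1×D + 6×400 + 1×622 + 1×362 = 3384 + D
Σ(formed) = 1×281 + 2×D + 7×400 = 3081 + 2D
ΔH = Σ(broken) − Σ(formed) = (3384 + D) − (3081 + 2D) = +303 − D
Setting this equal to −39 kJ gives D = 342 kJ/mol.

D(C–C) ≈ 342 kJ/mol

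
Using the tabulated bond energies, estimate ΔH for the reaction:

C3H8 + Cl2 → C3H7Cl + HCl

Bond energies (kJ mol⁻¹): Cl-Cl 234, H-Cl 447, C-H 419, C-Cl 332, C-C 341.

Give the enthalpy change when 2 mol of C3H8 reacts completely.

Bonds broken (reactants):
  C-C: 2 × 341 = 682
  C-H: 8 × 419 = 3352
  Cl-Cl: 1 × 234 = 234
  Σ(broken) = 4268 kJ
Bonds formed (products):
  C-C: 2 × 341 = 682
  C-Cl: 1 × 332 = 332
  C-H: 7 × 419 = 2933
  H-Cl: 1 × 447 = 447
  Σ(formed) = 4394 kJ
ΔH = Σ(broken) − Σ(formed) = 4268 − 4394 = −126 kJ
For 2× the reaction as written: 2 × (−126) = −252 kJ

ΔH = −252 kJ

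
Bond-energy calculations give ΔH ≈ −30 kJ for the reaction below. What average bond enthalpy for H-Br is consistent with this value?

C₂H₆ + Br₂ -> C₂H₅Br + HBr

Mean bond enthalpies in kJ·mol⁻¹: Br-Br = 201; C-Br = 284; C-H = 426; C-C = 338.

Let D be the H-Br bond energy.
Σ(broken) = 1×201 + 1×338 + 6×426 = 3095
Σ(formed) = 1×284 + 1×338 + 5×426 + 1×D = 2752 + D
ΔH = Σ(broken) − Σ(formed) = (3095) − (2752 + D) = +343 − D
Setting this equal to −30 kJ gives D = 373 kJ/mol.

D(H-Br) ≈ 373 kJ/mol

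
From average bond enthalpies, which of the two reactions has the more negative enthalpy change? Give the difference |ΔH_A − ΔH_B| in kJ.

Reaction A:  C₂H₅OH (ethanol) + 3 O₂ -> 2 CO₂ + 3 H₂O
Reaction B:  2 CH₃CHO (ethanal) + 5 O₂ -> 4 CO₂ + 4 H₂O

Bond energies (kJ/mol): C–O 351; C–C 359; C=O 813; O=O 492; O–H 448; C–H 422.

Reaction B, by 712 kJ

Reaction A:
  Bonds broken (reactants):
    C–C: 1 × 359 = 359
    C–H: 5 × 422 = 2110
    C–O: 1 × 351 = 351
    O–H: 1 × 448 = 448
    O=O: 3 × 492 = 1476
    Σ(broken) = 4744 kJ
  Bonds formed (products):
    C=O: 4 × 813 = 3252
    O–H: 6 × 448 = 2688
    Σ(formed) = 5940 kJ
  ΔH_A = 4744 − 5940 = −1196 kJ
Reaction B:
  Bonds broken (reactants):
    C–C: 2 × 359 = 718
    C–H: 8 × 422 = 3376
    C=O: 2 × 813 = 1626
    O=O: 5 × 492 = 2460
    Σ(broken) = 8180 kJ
  Bonds formed (products):
    C=O: 8 × 813 = 6504
    O–H: 8 × 448 = 3584
    Σ(formed) = 10088 kJ
  ΔH_B = 8180 − 10088 = −1908 kJ
ΔH_A − ΔH_B = +712 kJ, so reaction B has the more negative ΔH; |ΔH_A − ΔH_B| = 712 kJ.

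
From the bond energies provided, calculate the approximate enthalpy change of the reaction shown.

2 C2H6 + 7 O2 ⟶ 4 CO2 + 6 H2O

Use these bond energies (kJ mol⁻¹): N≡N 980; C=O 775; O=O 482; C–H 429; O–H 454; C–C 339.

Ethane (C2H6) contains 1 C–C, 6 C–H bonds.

ΔH ≈ −2448 kJ

Bonds broken (reactants):
  C–C: 2 × 339 = 678
  C–H: 12 × 429 = 5148
  O=O: 7 × 482 = 3374
  Σ(broken) = 9200 kJ
Bonds formed (products):
  C=O: 8 × 775 = 6200
  O–H: 12 × 454 = 5448
  Σ(formed) = 11648 kJ
ΔH = Σ(broken) − Σ(formed) = 9200 − 11648 = −2448 kJ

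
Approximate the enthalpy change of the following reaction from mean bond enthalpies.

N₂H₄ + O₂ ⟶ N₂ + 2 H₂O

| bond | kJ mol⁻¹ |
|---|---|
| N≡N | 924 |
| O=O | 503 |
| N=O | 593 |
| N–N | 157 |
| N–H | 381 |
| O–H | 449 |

Bonds broken (reactants):
  N–H: 4 × 381 = 1524
  N–N: 1 × 157 = 157
  O=O: 1 × 503 = 503
  Σ(broken) = 2184 kJ
Bonds formed (products):
  N≡N: 1 × 924 = 924
  O–H: 4 × 449 = 1796
  Σ(formed) = 2720 kJ
ΔH = Σ(broken) − Σ(formed) = 2184 − 2720 = −536 kJ

ΔH ≈ −536 kJ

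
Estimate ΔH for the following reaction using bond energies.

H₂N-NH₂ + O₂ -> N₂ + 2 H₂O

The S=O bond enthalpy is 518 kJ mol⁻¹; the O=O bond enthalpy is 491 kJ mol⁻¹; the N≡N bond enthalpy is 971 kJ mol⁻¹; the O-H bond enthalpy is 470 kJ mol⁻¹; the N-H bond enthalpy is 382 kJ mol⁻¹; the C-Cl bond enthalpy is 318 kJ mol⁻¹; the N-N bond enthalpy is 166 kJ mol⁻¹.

ΔH ≈ −666 kJ

Bonds broken (reactants):
  N-H: 4 × 382 = 1528
  N-N: 1 × 166 = 166
  O=O: 1 × 491 = 491
  Σ(broken) = 2185 kJ
Bonds formed (products):
  N≡N: 1 × 971 = 971
  O-H: 4 × 470 = 1880
  Σ(formed) = 2851 kJ
ΔH = Σ(broken) − Σ(formed) = 2185 − 2851 = −666 kJ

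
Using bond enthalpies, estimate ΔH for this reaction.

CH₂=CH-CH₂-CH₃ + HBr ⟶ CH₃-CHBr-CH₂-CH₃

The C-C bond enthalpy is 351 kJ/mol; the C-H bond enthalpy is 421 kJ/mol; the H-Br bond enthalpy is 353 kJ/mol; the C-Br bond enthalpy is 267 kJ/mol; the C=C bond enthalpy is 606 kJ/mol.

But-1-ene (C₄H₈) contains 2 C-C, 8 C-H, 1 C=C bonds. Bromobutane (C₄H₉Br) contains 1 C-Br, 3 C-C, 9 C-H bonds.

ΔH ≈ −80 kJ

Bonds broken (reactants):
  C-C: 2 × 351 = 702
  C-H: 8 × 421 = 3368
  C=C: 1 × 606 = 606
  H-Br: 1 × 353 = 353
  Σ(broken) = 5029 kJ
Bonds formed (products):
  C-Br: 1 × 267 = 267
  C-C: 3 × 351 = 1053
  C-H: 9 × 421 = 3789
  Σ(formed) = 5109 kJ
ΔH = Σ(broken) − Σ(formed) = 5029 − 5109 = −80 kJ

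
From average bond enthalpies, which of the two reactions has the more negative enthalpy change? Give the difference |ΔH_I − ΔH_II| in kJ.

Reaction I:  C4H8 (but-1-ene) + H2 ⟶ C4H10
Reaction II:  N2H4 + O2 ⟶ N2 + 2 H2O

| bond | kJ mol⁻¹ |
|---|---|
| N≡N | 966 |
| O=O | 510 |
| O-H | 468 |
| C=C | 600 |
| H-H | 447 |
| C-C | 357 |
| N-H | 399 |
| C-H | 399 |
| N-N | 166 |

Reaction I:
  Bonds broken (reactants):
    C-C: 2 × 357 = 714
    C-H: 8 × 399 = 3192
    C=C: 1 × 600 = 600
    H-H: 1 × 447 = 447
    Σ(broken) = 4953 kJ
  Bonds formed (products):
    C-C: 3 × 357 = 1071
    C-H: 10 × 399 = 3990
    Σ(formed) = 5061 kJ
  ΔH_I = 4953 − 5061 = −108 kJ
Reaction II:
  Bonds broken (reactants):
    N-H: 4 × 399 = 1596
    N-N: 1 × 166 = 166
    O=O: 1 × 510 = 510
    Σ(broken) = 2272 kJ
  Bonds formed (products):
    N≡N: 1 × 966 = 966
    O-H: 4 × 468 = 1872
    Σ(formed) = 2838 kJ
  ΔH_II = 2272 − 2838 = −566 kJ
ΔH_I − ΔH_II = +458 kJ, so reaction II has the more negative ΔH; |ΔH_I − ΔH_II| = 458 kJ.

Reaction II, by 458 kJ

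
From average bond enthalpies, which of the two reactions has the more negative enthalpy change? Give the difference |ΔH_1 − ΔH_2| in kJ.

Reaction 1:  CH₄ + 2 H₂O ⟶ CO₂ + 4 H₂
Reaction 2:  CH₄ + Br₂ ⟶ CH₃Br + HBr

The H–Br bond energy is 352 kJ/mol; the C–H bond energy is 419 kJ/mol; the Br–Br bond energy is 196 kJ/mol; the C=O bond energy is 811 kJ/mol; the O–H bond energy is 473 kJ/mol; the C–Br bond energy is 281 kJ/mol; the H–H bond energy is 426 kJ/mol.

Reaction 2, by 260 kJ

Reaction 1:
  Bonds broken (reactants):
    C–H: 4 × 419 = 1676
    O–H: 4 × 473 = 1892
    Σ(broken) = 3568 kJ
  Bonds formed (products):
    C=O: 2 × 811 = 1622
    H–H: 4 × 426 = 1704
    Σ(formed) = 3326 kJ
  ΔH_1 = 3568 − 3326 = +242 kJ
Reaction 2:
  Bonds broken (reactants):
    Br–Br: 1 × 196 = 196
    C–H: 4 × 419 = 1676
    Σ(broken) = 1872 kJ
  Bonds formed (products):
    C–Br: 1 × 281 = 281
    C–H: 3 × 419 = 1257
    H–Br: 1 × 352 = 352
    Σ(formed) = 1890 kJ
  ΔH_2 = 1872 − 1890 = −18 kJ
ΔH_1 − ΔH_2 = +260 kJ, so reaction 2 has the more negative ΔH; |ΔH_1 − ΔH_2| = 260 kJ.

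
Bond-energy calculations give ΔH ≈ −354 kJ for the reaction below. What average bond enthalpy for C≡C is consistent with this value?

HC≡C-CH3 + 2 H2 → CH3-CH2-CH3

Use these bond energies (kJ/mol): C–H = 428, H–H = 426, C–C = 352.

D(C≡C) ≈ 858 kJ/mol

Let D be the C≡C bond energy.
Σ(broken) = 1×D + 1×352 + 4×428 + 2×426 = 2916 + D
Σ(formed) = 2×352 + 8×428 = 4128
ΔH = Σ(broken) − Σ(formed) = (2916 + D) − (4128) = −1212 + D
Setting this equal to −354 kJ gives D = 858 kJ/mol.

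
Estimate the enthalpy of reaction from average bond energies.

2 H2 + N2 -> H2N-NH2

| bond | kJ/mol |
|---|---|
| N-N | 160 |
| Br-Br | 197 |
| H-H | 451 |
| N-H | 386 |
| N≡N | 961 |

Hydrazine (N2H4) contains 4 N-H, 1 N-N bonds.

Bonds broken (reactants):
  H-H: 2 × 451 = 902
  N≡N: 1 × 961 = 961
  Σ(broken) = 1863 kJ
Bonds formed (products):
  N-H: 4 × 386 = 1544
  N-N: 1 × 160 = 160
  Σ(formed) = 1704 kJ
ΔH = Σ(broken) − Σ(formed) = 1863 − 1704 = +159 kJ

ΔH ≈ +159 kJ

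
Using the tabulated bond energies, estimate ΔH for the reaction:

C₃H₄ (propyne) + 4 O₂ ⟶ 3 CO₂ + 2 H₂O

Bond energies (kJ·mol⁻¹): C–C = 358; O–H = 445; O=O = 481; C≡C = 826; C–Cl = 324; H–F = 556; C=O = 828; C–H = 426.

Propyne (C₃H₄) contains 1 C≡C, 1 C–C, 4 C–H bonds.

Bonds broken (reactants):
  C≡C: 1 × 826 = 826
  C–C: 1 × 358 = 358
  C–H: 4 × 426 = 1704
  O=O: 4 × 481 = 1924
  Σ(broken) = 4812 kJ
Bonds formed (products):
  C=O: 6 × 828 = 4968
  O–H: 4 × 445 = 1780
  Σ(formed) = 6748 kJ
ΔH = Σ(broken) − Σ(formed) = 4812 − 6748 = −1936 kJ

ΔH ≈ −1936 kJ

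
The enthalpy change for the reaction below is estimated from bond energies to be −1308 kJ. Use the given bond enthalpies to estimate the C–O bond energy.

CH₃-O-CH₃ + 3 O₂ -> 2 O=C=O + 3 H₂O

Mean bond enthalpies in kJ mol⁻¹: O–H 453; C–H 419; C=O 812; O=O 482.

Let D be the C–O bond energy.
Σ(broken) = 6×419 + 2×D + 3×482 = 3960 + 2D
Σ(formed) = 4×812 + 6×453 = 5966
ΔH = Σ(broken) − Σ(formed) = (3960 + 2D) − (5966) = −2006 + 2D
Setting this equal to −1308 kJ gives 2D = 698, so D = 349 kJ/mol.

D(C–O) ≈ 349 kJ/mol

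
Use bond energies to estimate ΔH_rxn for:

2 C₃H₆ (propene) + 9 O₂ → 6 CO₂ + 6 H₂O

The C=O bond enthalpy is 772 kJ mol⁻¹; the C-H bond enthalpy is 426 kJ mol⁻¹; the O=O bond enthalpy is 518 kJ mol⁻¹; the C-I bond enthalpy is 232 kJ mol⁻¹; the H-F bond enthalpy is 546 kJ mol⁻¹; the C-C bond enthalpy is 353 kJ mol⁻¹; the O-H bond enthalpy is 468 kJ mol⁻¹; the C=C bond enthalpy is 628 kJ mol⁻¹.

ΔH ≈ −3144 kJ

Bonds broken (reactants):
  C-C: 2 × 353 = 706
  C-H: 12 × 426 = 5112
  C=C: 2 × 628 = 1256
  O=O: 9 × 518 = 4662
  Σ(broken) = 11736 kJ
Bonds formed (products):
  C=O: 12 × 772 = 9264
  O-H: 12 × 468 = 5616
  Σ(formed) = 14880 kJ
ΔH = Σ(broken) − Σ(formed) = 11736 − 14880 = −3144 kJ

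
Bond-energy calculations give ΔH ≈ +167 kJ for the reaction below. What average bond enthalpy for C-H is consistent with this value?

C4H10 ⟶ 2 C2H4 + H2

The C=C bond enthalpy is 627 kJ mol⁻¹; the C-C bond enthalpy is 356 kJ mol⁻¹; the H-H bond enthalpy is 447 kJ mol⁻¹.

Let D be the C-H bond energy.
Σ(broken) = 3×356 + 10×D = 1068 + 10D
Σ(formed) = 8×D + 2×627 + 1×447 = 1701 + 8D
ΔH = Σ(broken) − Σ(formed) = (1068 + 10D) − (1701 + 8D) = −633 + 2D
Setting this equal to +167 kJ gives 2D = 800, so D = 400 kJ/mol.

D(C-H) ≈ 400 kJ/mol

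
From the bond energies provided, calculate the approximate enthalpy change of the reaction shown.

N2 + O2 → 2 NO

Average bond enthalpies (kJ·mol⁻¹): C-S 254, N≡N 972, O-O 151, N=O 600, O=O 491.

ΔH ≈ +263 kJ

Bonds broken (reactants):
  N≡N: 1 × 972 = 972
  O=O: 1 × 491 = 491
  Σ(broken) = 1463 kJ
Bonds formed (products):
  N=O: 2 × 600 = 1200
  Σ(formed) = 1200 kJ
ΔH = Σ(broken) − Σ(formed) = 1463 − 1200 = +263 kJ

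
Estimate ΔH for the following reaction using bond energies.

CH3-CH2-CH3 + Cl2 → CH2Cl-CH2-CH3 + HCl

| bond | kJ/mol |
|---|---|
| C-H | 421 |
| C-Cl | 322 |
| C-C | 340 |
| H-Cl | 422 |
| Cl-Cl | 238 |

ΔH ≈ −85 kJ

Bonds broken (reactants):
  C-C: 2 × 340 = 680
  C-H: 8 × 421 = 3368
  Cl-Cl: 1 × 238 = 238
  Σ(broken) = 4286 kJ
Bonds formed (products):
  C-C: 2 × 340 = 680
  C-Cl: 1 × 322 = 322
  C-H: 7 × 421 = 2947
  H-Cl: 1 × 422 = 422
  Σ(formed) = 4371 kJ
ΔH = Σ(broken) − Σ(formed) = 4286 − 4371 = −85 kJ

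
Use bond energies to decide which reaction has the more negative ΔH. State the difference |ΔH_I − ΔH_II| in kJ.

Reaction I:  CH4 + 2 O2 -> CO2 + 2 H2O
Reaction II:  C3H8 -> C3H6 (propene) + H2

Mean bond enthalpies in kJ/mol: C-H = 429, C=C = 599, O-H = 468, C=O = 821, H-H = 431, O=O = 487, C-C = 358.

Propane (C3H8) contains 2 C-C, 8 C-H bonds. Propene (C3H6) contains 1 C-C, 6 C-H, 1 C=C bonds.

Reaction I, by 1010 kJ

Reaction I:
  Bonds broken (reactants):
    C-H: 4 × 429 = 1716
    O=O: 2 × 487 = 974
    Σ(broken) = 2690 kJ
  Bonds formed (products):
    C=O: 2 × 821 = 1642
    O-H: 4 × 468 = 1872
    Σ(formed) = 3514 kJ
  ΔH_I = 2690 − 3514 = −824 kJ
Reaction II:
  Bonds broken (reactants):
    C-C: 2 × 358 = 716
    C-H: 8 × 429 = 3432
    Σ(broken) = 4148 kJ
  Bonds formed (products):
    C-C: 1 × 358 = 358
    C-H: 6 × 429 = 2574
    C=C: 1 × 599 = 599
    H-H: 1 × 431 = 431
    Σ(formed) = 3962 kJ
  ΔH_II = 4148 − 3962 = +186 kJ
ΔH_I − ΔH_II = −1010 kJ, so reaction I has the more negative ΔH; |ΔH_I − ΔH_II| = 1010 kJ.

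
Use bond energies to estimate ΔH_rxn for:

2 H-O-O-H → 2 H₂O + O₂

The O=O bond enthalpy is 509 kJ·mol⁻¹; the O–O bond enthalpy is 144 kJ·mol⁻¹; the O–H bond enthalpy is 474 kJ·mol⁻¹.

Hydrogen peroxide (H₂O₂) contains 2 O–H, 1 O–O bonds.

ΔH ≈ −221 kJ

Bonds broken (reactants):
  O–H: 4 × 474 = 1896
  O–O: 2 × 144 = 288
  Σ(broken) = 2184 kJ
Bonds formed (products):
  O–H: 4 × 474 = 1896
  O=O: 1 × 509 = 509
  Σ(formed) = 2405 kJ
ΔH = Σ(broken) − Σ(formed) = 2184 − 2405 = −221 kJ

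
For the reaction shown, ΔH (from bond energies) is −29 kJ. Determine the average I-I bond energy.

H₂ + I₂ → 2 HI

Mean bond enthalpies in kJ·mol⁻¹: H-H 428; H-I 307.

Let D be the I-I bond energy.
Σ(broken) = 1×428 + 1×D = 428 + D
Σ(formed) = 2×307 = 614
ΔH = Σ(broken) − Σ(formed) = (428 + D) − (614) = −186 + D
Setting this equal to −29 kJ gives D = 157 kJ/mol.

D(I-I) ≈ 157 kJ/mol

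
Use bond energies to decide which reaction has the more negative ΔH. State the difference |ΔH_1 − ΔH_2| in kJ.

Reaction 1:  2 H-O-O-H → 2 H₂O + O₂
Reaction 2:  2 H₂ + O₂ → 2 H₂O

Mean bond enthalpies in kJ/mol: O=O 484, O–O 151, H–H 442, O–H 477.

Reaction 1:
  Bonds broken (reactants):
    O–H: 4 × 477 = 1908
    O–O: 2 × 151 = 302
    Σ(broken) = 2210 kJ
  Bonds formed (products):
    O–H: 4 × 477 = 1908
    O=O: 1 × 484 = 484
    Σ(formed) = 2392 kJ
  ΔH_1 = 2210 − 2392 = −182 kJ
Reaction 2:
  Bonds broken (reactants):
    H–H: 2 × 442 = 884
    O=O: 1 × 484 = 484
    Σ(broken) = 1368 kJ
  Bonds formed (products):
    O–H: 4 × 477 = 1908
    Σ(formed) = 1908 kJ
  ΔH_2 = 1368 − 1908 = −540 kJ
ΔH_1 − ΔH_2 = +358 kJ, so reaction 2 has the more negative ΔH; |ΔH_1 − ΔH_2| = 358 kJ.

Reaction 2, by 358 kJ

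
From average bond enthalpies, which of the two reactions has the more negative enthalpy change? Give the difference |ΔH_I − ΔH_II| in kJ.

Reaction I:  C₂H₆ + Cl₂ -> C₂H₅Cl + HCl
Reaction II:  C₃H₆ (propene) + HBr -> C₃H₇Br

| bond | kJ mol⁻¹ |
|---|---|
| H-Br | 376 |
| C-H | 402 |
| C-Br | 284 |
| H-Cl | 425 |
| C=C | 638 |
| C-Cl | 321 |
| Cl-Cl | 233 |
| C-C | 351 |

Reaction I:
  Bonds broken (reactants):
    C-C: 1 × 351 = 351
    C-H: 6 × 402 = 2412
    Cl-Cl: 1 × 233 = 233
    Σ(broken) = 2996 kJ
  Bonds formed (products):
    C-C: 1 × 351 = 351
    C-Cl: 1 × 321 = 321
    C-H: 5 × 402 = 2010
    H-Cl: 1 × 425 = 425
    Σ(formed) = 3107 kJ
  ΔH_I = 2996 − 3107 = −111 kJ
Reaction II:
  Bonds broken (reactants):
    C-C: 1 × 351 = 351
    C-H: 6 × 402 = 2412
    C=C: 1 × 638 = 638
    H-Br: 1 × 376 = 376
    Σ(broken) = 3777 kJ
  Bonds formed (products):
    C-Br: 1 × 284 = 284
    C-C: 2 × 351 = 702
    C-H: 7 × 402 = 2814
    Σ(formed) = 3800 kJ
  ΔH_II = 3777 − 3800 = −23 kJ
ΔH_I − ΔH_II = −88 kJ, so reaction I has the more negative ΔH; |ΔH_I − ΔH_II| = 88 kJ.

Reaction I, by 88 kJ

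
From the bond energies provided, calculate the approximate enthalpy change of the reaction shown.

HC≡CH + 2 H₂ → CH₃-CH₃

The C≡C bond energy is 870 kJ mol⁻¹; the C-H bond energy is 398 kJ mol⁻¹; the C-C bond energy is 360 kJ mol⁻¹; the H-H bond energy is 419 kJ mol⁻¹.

ΔH ≈ −244 kJ

Bonds broken (reactants):
  C≡C: 1 × 870 = 870
  C-H: 2 × 398 = 796
  H-H: 2 × 419 = 838
  Σ(broken) = 2504 kJ
Bonds formed (products):
  C-C: 1 × 360 = 360
  C-H: 6 × 398 = 2388
  Σ(formed) = 2748 kJ
ΔH = Σ(broken) − Σ(formed) = 2504 − 2748 = −244 kJ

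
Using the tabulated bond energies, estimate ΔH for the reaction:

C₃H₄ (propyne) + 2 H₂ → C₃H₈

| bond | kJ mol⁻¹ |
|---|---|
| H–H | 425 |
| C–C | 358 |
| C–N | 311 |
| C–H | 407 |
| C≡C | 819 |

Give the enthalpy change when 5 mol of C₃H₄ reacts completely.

ΔH = −1585 kJ

Bonds broken (reactants):
  C≡C: 1 × 819 = 819
  C–C: 1 × 358 = 358
  C–H: 4 × 407 = 1628
  H–H: 2 × 425 = 850
  Σ(broken) = 3655 kJ
Bonds formed (products):
  C–C: 2 × 358 = 716
  C–H: 8 × 407 = 3256
  Σ(formed) = 3972 kJ
ΔH = Σ(broken) − Σ(formed) = 3655 − 3972 = −317 kJ
For 5× the reaction as written: 5 × (−317) = −1585 kJ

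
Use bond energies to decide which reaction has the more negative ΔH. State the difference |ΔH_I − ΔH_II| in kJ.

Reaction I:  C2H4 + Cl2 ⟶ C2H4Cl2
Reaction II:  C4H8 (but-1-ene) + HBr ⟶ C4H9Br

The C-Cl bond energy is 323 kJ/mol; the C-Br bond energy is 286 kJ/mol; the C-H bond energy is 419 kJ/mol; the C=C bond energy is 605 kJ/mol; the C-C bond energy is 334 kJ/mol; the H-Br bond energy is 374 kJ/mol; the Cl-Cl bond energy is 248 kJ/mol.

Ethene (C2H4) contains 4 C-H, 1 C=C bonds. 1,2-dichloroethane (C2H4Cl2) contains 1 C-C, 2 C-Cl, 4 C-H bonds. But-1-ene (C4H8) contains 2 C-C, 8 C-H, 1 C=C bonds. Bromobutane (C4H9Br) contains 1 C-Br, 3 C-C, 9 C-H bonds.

Reaction I:
  Bonds broken (reactants):
    C-H: 4 × 419 = 1676
    C=C: 1 × 605 = 605
    Cl-Cl: 1 × 248 = 248
    Σ(broken) = 2529 kJ
  Bonds formed (products):
    C-C: 1 × 334 = 334
    C-Cl: 2 × 323 = 646
    C-H: 4 × 419 = 1676
    Σ(formed) = 2656 kJ
  ΔH_I = 2529 − 2656 = −127 kJ
Reaction II:
  Bonds broken (reactants):
    C-C: 2 × 334 = 668
    C-H: 8 × 419 = 3352
    C=C: 1 × 605 = 605
    H-Br: 1 × 374 = 374
    Σ(broken) = 4999 kJ
  Bonds formed (products):
    C-Br: 1 × 286 = 286
    C-C: 3 × 334 = 1002
    C-H: 9 × 419 = 3771
    Σ(formed) = 5059 kJ
  ΔH_II = 4999 − 5059 = −60 kJ
ΔH_I − ΔH_II = −67 kJ, so reaction I has the more negative ΔH; |ΔH_I − ΔH_II| = 67 kJ.

Reaction I, by 67 kJ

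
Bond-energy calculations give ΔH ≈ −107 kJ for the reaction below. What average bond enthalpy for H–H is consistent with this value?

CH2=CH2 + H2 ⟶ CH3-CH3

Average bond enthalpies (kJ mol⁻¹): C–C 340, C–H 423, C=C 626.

D(H–H) ≈ 453 kJ/mol

Let D be the H–H bond energy.
Σ(broken) = 4×423 + 1×626 + 1×D = 2318 + D
Σ(formed) = 1×340 + 6×423 = 2878
ΔH = Σ(broken) − Σ(formed) = (2318 + D) − (2878) = −560 + D
Setting this equal to −107 kJ gives D = 453 kJ/mol.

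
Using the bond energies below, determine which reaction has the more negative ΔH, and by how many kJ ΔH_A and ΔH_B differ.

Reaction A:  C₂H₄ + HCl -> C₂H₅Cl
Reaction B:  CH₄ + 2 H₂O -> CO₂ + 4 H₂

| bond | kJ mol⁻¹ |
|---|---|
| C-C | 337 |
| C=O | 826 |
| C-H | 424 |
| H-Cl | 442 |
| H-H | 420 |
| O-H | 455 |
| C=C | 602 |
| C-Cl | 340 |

Reaction A, by 241 kJ

Reaction A:
  Bonds broken (reactants):
    C-H: 4 × 424 = 1696
    C=C: 1 × 602 = 602
    H-Cl: 1 × 442 = 442
    Σ(broken) = 2740 kJ
  Bonds formed (products):
    C-C: 1 × 337 = 337
    C-Cl: 1 × 340 = 340
    C-H: 5 × 424 = 2120
    Σ(formed) = 2797 kJ
  ΔH_A = 2740 − 2797 = −57 kJ
Reaction B:
  Bonds broken (reactants):
    C-H: 4 × 424 = 1696
    O-H: 4 × 455 = 1820
    Σ(broken) = 3516 kJ
  Bonds formed (products):
    C=O: 2 × 826 = 1652
    H-H: 4 × 420 = 1680
    Σ(formed) = 3332 kJ
  ΔH_B = 3516 − 3332 = +184 kJ
ΔH_A − ΔH_B = −241 kJ, so reaction A has the more negative ΔH; |ΔH_A − ΔH_B| = 241 kJ.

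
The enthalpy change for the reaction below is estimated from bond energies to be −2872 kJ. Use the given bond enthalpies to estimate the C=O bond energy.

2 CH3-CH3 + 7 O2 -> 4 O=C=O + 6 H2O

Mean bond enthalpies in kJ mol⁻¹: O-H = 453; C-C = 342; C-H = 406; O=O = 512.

D(C=O) ≈ 822 kJ/mol

Let D be the C=O bond energy.
Σ(broken) = 2×342 + 12×406 + 7×512 = 9140
Σ(formed) = 8×D + 12×453 = 5436 + 8D
ΔH = Σ(broken) − Σ(formed) = (9140) − (5436 + 8D) = +3704 − 8D
Setting this equal to −2872 kJ gives 8D = 6576, so D = 822 kJ/mol.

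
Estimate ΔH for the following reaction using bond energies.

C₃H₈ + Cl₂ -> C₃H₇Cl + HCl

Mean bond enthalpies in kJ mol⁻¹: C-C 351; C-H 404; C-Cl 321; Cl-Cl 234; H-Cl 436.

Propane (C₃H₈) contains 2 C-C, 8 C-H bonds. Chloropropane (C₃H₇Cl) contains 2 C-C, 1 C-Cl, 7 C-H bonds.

Bonds broken (reactants):
  C-C: 2 × 351 = 702
  C-H: 8 × 404 = 3232
  Cl-Cl: 1 × 234 = 234
  Σ(broken) = 4168 kJ
Bonds formed (products):
  C-C: 2 × 351 = 702
  C-Cl: 1 × 321 = 321
  C-H: 7 × 404 = 2828
  H-Cl: 1 × 436 = 436
  Σ(formed) = 4287 kJ
ΔH = Σ(broken) − Σ(formed) = 4168 − 4287 = −119 kJ

ΔH ≈ −119 kJ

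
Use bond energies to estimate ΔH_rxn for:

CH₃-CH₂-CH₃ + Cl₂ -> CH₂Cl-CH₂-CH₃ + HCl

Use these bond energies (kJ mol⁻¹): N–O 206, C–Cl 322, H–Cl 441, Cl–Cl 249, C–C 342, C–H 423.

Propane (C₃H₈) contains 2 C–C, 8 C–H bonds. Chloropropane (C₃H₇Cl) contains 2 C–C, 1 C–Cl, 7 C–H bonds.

Bonds broken (reactants):
  C–C: 2 × 342 = 684
  C–H: 8 × 423 = 3384
  Cl–Cl: 1 × 249 = 249
  Σ(broken) = 4317 kJ
Bonds formed (products):
  C–C: 2 × 342 = 684
  C–Cl: 1 × 322 = 322
  C–H: 7 × 423 = 2961
  H–Cl: 1 × 441 = 441
  Σ(formed) = 4408 kJ
ΔH = Σ(broken) − Σ(formed) = 4317 − 4408 = −91 kJ

ΔH ≈ −91 kJ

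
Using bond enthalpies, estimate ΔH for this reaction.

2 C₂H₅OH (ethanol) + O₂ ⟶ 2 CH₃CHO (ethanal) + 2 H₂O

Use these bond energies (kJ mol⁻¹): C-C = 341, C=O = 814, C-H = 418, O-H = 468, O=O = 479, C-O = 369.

ΔH ≈ −511 kJ

Bonds broken (reactants):
  C-C: 2 × 341 = 682
  C-H: 10 × 418 = 4180
  C-O: 2 × 369 = 738
  O-H: 2 × 468 = 936
  O=O: 1 × 479 = 479
  Σ(broken) = 7015 kJ
Bonds formed (products):
  C-C: 2 × 341 = 682
  C-H: 8 × 418 = 3344
  C=O: 2 × 814 = 1628
  O-H: 4 × 468 = 1872
  Σ(formed) = 7526 kJ
ΔH = Σ(broken) − Σ(formed) = 7015 − 7526 = −511 kJ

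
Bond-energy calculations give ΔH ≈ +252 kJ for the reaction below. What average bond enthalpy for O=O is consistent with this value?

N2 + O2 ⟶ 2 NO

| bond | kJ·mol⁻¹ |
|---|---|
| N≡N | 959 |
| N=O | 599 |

D(O=O) ≈ 491 kJ/mol

Let D be the O=O bond energy.
Σ(broken) = 1×959 + 1×D = 959 + D
Σ(formed) = 2×599 = 1198
ΔH = Σ(broken) − Σ(formed) = (959 + D) − (1198) = −239 + D
Setting this equal to +252 kJ gives D = 491 kJ/mol.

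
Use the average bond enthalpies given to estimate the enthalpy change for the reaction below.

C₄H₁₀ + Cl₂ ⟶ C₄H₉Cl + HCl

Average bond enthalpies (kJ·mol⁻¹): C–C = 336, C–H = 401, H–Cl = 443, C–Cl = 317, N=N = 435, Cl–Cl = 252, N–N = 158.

ΔH ≈ −107 kJ

Bonds broken (reactants):
  C–C: 3 × 336 = 1008
  C–H: 10 × 401 = 4010
  Cl–Cl: 1 × 252 = 252
  Σ(broken) = 5270 kJ
Bonds formed (products):
  C–C: 3 × 336 = 1008
  C–Cl: 1 × 317 = 317
  C–H: 9 × 401 = 3609
  H–Cl: 1 × 443 = 443
  Σ(formed) = 5377 kJ
ΔH = Σ(broken) − Σ(formed) = 5270 − 5377 = −107 kJ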